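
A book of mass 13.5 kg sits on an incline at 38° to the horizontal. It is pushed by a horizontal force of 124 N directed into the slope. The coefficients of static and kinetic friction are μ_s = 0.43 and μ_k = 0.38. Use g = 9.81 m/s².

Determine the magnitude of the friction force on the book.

f ≈ 16.2 N (down the incline)

Resolve perpendicular to the incline: N = m g cos θ + P sin θ = 13.5×9.81×cos 38° + 124×sin 38° = 180.7 N.
Parallel to the incline: P cos θ − m g sin θ = 97.71 − 81.54 = 16.18 N; the friction needed to balance this is 16.18 N acting down the slope.
The limit of static friction is μ_s N = 77.7 N.
Since 16.18 N is within the 77.7 N limit, the book stays put and friction is exactly 16.2 N.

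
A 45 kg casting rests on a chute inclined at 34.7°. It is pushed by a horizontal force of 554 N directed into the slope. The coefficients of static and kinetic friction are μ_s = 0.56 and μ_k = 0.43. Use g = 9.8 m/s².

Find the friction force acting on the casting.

Normal direction: N = m g cos θ + P sin θ = 677.9 N.
Parallel to the incline: P cos θ − m g sin θ = 455.5 − 251.1 = 204.4 N; the friction needed to balance this is 204.4 N acting down the slope.
The limit of static friction is μ_s N = 379.6 N.
Since 204.4 N is within the 379.6 N limit, the casting stays put and friction is exactly 204 N.

f ≈ 204 N (down the incline)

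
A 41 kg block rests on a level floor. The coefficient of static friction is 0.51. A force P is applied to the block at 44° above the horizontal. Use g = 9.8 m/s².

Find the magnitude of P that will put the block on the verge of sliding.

P ≈ 191 N

N = m g − P sin α (the pull lifts the block).
At impending slip, P cos α = μ_s N = μ_s (m g − P sin α).
Solving: P (cos α + μ_s sin α) = μ_s m g → P = 0.51×402/(cos 44° + 0.51 sin 44°) = 205/1.074 = 191 N.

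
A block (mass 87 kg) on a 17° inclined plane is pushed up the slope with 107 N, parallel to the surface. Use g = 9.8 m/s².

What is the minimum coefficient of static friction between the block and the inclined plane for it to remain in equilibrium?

N = m g cos θ = 815.3 N.
Friction must make up the shortfall along the incline: f = m g sin θ − P = 249.3 − 107 = 142.3 N.
At the threshold f = μ_s N, so μ_s,min = 142.3/815.3 = 0.174.

μ_s,min ≈ 0.174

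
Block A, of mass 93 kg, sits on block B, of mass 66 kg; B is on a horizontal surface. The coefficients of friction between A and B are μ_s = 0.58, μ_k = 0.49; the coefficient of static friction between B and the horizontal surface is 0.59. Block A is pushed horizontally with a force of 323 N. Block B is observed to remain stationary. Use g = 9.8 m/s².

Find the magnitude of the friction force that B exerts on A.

f ≈ 323 N

Normal force at the A–B interface: N₁ = m_A g = 911.4 N.
So the A–B interface can sustain at most μ_s N₁ = 528.6 N of static friction.
Since P = 323 N ≤ 528.6 N, A does not slip on B; friction on A equals P = 323 N.
B experiences an equal 323 N forward from A (third law). B is in equilibrium, so the floor supplies f₂ = 323 N of static friction (limit μ_s(m_A+m_B)g = 919.3 N, not exceeded).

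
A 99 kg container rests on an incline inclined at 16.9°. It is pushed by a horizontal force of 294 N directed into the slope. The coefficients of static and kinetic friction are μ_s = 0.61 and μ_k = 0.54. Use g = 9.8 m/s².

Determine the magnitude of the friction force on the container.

Normal direction: N = m g cos θ + P sin θ = 1014 N.
Parallel to the incline: P cos θ − m g sin θ = 281.3 − 282 = -0.7361 N; the friction needed to balance this is 0.7361 N acting up the slope.
The limit of static friction is μ_s N = 618.4 N.
Since 0.7361 N is within the 618.4 N limit, the container stays put and friction is exactly 0.736 N.

f ≈ 0.736 N (up the incline)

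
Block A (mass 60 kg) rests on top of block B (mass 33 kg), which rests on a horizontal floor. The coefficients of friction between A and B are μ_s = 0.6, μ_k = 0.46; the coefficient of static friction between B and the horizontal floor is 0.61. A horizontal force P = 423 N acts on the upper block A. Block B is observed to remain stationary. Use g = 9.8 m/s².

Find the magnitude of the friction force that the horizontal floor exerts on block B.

Normal force at the A–B interface: N₁ = m_A g = 588 N.
So the A–B interface can sustain at most μ_s N₁ = 352.8 N of static friction.
P = 423 N exceeds that limit, so A slips over B and the interface friction becomes kinetic: f₁ = μ_k N₁ = 0.46×588 = 270 N.
B experiences an equal 270 N forward from A (third law). B is in equilibrium, so the floor supplies f₂ = 270 N of static friction (limit μ_s(m_A+m_B)g = 556 N, not exceeded).

f ≈ 270 N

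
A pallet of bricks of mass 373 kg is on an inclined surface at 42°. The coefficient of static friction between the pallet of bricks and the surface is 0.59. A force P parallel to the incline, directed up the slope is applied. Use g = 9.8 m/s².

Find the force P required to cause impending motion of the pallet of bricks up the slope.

P ≈ 4050 N

At impending motion up the slope, friction acts down-slope at its limit: f = μ_s N.
P is parallel to the surface, so N = m g cos θ = 2720 N.
Along the incline: P = m g sin θ + μ_s N = 2450 + 0.59×2720 = 4050 N.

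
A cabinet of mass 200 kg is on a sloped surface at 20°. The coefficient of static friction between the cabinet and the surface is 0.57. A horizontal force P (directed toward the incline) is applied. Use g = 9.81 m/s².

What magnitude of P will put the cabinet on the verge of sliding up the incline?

P ≈ 2310 N

At impending motion up the slope, friction acts down-slope at its limit: f = μ_s N.
Perpendicular to the incline: N = m g cos θ + P sin θ.
Along the incline: P cos θ = m g sin θ + μ_s N = m g sin θ + μ_s (m g cos θ + P sin θ).
Solving, P (cos θ − μ_s sin θ) = m g (sin θ + μ_s cos θ), so P = 200×9.81×(sin 20° + 0.57 cos 20°)/(cos 20° − 0.57 sin 20°) = 1960×0.8776/0.7447 = 2310 N.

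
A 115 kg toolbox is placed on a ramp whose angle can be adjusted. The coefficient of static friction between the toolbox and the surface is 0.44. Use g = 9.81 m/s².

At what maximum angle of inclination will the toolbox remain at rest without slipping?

At the slip threshold, m g sin θ = μ_s · m g cos θ, so tan θ = μ_s.
θ_max = arctan(0.44) = 23.7°.

θ_max ≈ 23.7°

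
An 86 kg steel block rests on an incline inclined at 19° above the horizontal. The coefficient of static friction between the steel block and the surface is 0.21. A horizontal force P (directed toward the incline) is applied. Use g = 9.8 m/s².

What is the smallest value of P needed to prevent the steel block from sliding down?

The steel block tends to slide down (tan θ > μ_s), so at the point of impending slip friction acts up-slope at its limit: f = μ_s N.
Perpendicular to the incline: N = m g cos θ + P sin θ.
Along the incline: P cos θ + μ_s N = m g sin θ, i.e. P cos θ + μ_s (m g cos θ + P sin θ) = m g sin θ.
Solving, P (cos θ + μ_s sin θ) = m g (sin θ − μ_s cos θ), so P = 843×0.127/1.014 = 106 N.

P_min ≈ 106 N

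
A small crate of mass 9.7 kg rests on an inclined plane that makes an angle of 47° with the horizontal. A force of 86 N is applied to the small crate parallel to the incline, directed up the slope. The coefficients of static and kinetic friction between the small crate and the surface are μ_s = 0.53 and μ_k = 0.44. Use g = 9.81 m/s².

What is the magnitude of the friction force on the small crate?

Perpendicular to the surface, N = m g cos θ = 9.7·9.81·cos 47° = 64.9 N.
The friction needed for equilibrium is m g sin θ − P = 69.59 − 86 = -16.41 N, measured positive up-slope.
The static-friction ceiling is μ_s N = 0.53 × 64.9 = 34.4 N.
Since |-16.41| ≤ 34.4 N, no slip — friction simply equals what equilibrium demands.

f ≈ 16.4 N (down the incline)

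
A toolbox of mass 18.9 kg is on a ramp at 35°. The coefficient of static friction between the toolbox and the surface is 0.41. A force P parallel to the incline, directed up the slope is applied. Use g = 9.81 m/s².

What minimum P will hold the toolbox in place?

The toolbox tends to slide down (tan θ > μ_s), so at the point of impending slip friction acts up-slope at its limit: f = μ_s N.
P is parallel to the surface, so N = m g cos θ = 152 N.
Along the incline: P + μ_s N = m g sin θ, so P = 106 − 0.41×152 = 44.1 N.

P_min ≈ 44.1 N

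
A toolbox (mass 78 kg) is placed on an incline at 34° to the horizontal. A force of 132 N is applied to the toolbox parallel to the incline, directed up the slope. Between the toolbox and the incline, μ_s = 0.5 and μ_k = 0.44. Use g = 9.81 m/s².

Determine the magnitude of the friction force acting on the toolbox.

Perpendicular to the surface, N = m g cos θ = 78·9.81·cos 34° = 634.4 N.
The friction needed for equilibrium is m g sin θ − P = 427.9 − 132 = 295.9 N, measured positive up-slope.
Static friction can supply at most μ_s N = 317.2 N.
Since |295.9| ≤ 317.2 N, no slip — friction simply equals what equilibrium demands.

f ≈ 296 N (up the incline)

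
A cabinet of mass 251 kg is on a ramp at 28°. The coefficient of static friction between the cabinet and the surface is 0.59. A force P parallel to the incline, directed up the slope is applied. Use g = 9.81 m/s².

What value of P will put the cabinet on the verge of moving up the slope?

P ≈ 2440 N

At impending motion up the slope, friction acts down-slope at its limit: f = μ_s N.
P is parallel to the surface, so N = m g cos θ = 2170 N.
Along the incline: P = m g sin θ + μ_s N = 1160 + 0.59×2170 = 2440 N.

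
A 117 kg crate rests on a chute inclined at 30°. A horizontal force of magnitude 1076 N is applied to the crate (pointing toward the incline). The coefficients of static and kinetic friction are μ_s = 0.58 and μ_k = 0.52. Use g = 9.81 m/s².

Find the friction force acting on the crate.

Normal direction: N = m g cos θ + P sin θ = 1532 N.
Parallel to the incline: P cos θ − m g sin θ = 931.8 − 573.9 = 358 N; the friction needed to balance this is 358 N acting down the slope.
The limit of static friction is μ_s N = 888.6 N.
|f_req| = 358 ≤ 888.6 N → the crate is in equilibrium; friction equals the required value.

f ≈ 358 N (down the incline)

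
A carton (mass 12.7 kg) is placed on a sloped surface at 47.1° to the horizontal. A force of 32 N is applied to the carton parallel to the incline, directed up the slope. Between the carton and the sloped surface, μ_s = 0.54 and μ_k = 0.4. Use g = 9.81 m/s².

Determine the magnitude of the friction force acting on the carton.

f ≈ 33.9 N (up the incline)

Normal force: N = m g cos θ = 12.7 × 9.81 × cos 47.1° = 84.81 N.
For equilibrium along the incline the friction force must supply f = m g sin θ − P = 91.27 − 32 = 59.27 N (positive meaning up-slope).
Static friction can supply at most μ_s N = 45.8 N.
Since |59.27| > 45.8 N, static friction cannot hold it; the carton slides down the incline and kinetic friction applies: f = μ_k N = 0.4 × 84.81 = 33.9 N.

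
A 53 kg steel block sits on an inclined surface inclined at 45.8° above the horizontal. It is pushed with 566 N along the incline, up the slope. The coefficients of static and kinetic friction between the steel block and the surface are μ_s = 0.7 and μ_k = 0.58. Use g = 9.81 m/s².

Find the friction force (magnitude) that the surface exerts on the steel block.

Perpendicular to the surface, N = m g cos θ = 53·9.81·cos 45.8° = 362.5 N.
The friction needed for equilibrium is m g sin θ − P = 372.7 − 566 = -193.3 N, measured positive up-slope.
Static friction can supply at most μ_s N = 253.7 N.
Since |-193.3| ≤ 253.7 N, static friction is sufficient; f equals the required value, not μ_s N.

f ≈ 193 N (down the incline)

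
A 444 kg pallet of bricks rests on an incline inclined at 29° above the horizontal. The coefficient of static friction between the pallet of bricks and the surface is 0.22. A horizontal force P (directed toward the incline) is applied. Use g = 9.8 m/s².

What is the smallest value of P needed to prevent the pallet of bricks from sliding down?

The pallet of bricks tends to slide down (tan θ > μ_s), so at the point of impending slip friction acts up-slope at its limit: f = μ_s N.
Perpendicular to the incline: N = m g cos θ + P sin θ.
Along the incline: P cos θ + μ_s N = m g sin θ, i.e. P cos θ + μ_s (m g cos θ + P sin θ) = m g sin θ.
Solving, P (cos θ + μ_s sin θ) = m g (sin θ − μ_s cos θ), so P = 4350×0.2924/0.9813 = 1300 N.

P_min ≈ 1300 N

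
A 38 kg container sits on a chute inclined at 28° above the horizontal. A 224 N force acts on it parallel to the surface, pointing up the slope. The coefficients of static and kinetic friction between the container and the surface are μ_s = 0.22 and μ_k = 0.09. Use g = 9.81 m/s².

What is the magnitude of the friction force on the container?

f ≈ 49 N (down the incline)

Perpendicular to the surface, N = m g cos θ = 38·9.81·cos 28° = 329.1 N.
The friction needed for equilibrium is m g sin θ − P = 175 − 224 = -48.99 N, measured positive up-slope.
Static friction can supply at most μ_s N = 72.41 N.
Since |-48.99| ≤ 72.41 N, the container remains in static equilibrium and friction takes exactly the required value.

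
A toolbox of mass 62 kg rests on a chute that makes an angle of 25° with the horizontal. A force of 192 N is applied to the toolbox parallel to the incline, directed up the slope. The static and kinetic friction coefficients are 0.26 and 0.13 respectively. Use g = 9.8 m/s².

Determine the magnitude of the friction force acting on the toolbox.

f ≈ 64.8 N (up the incline)

Normal force: N = m g cos θ = 62 × 9.8 × cos 25° = 550.7 N.
Parallel to the incline, ΣF = 0 gives f = m g sin θ − P = 256.8 − 192 = 64.78 N (up-slope positive).
The static-friction ceiling is μ_s N = 0.26 × 550.7 = 143.2 N.
Since |64.78| ≤ 143.2 N, the toolbox remains in static equilibrium and friction takes exactly the required value.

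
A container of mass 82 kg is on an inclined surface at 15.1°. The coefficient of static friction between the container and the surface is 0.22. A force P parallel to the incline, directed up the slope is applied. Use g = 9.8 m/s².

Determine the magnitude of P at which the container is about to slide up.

At impending motion up the slope, friction acts down-slope at its limit: f = μ_s N.
P is parallel to the surface, so N = m g cos θ = 776 N.
Along the incline: P = m g sin θ + μ_s N = 209 + 0.22×776 = 380 N.

P ≈ 380 N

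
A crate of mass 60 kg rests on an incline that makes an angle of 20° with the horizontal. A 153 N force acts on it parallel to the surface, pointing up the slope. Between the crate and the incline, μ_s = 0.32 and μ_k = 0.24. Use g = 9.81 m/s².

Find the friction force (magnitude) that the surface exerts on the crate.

Perpendicular to the surface, N = m g cos θ = 60·9.81·cos 20° = 553.1 N.
The friction needed for equilibrium is m g sin θ − P = 201.3 − 153 = 48.31 N, measured positive up-slope.
The static-friction ceiling is μ_s N = 0.32 × 553.1 = 177 N.
Since |48.31| ≤ 177 N, static friction is sufficient; f equals the required value, not μ_s N.

f ≈ 48.3 N (up the incline)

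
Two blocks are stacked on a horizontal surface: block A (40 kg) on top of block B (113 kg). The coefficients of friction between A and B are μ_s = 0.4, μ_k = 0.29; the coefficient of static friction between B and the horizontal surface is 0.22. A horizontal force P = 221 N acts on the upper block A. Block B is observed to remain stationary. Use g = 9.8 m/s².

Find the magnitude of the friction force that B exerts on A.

f ≈ 114 N

Between the blocks, N₁ = m_A g = 392 N.
Maximum static friction on A from B: μ_s N₁ = 0.4×392 = 156.8 N.
P = 221 N exceeds that limit, so A slips over B and the interface friction becomes kinetic: f₁ = μ_k N₁ = 0.29×392 = 114 N.
B experiences an equal 114 N forward from A (third law). B is in equilibrium, so the floor supplies f₂ = 114 N of static friction (limit μ_s(m_A+m_B)g = 329.9 N, not exceeded).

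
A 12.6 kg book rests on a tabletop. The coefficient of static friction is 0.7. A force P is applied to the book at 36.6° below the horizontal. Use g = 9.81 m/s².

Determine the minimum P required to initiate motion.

P ≈ 224 N

N = m g + P sin α (the push presses the book into the tabletop).
At impending slip, P cos α = μ_s N = μ_s (m g + P sin α).
Solving: P (cos α − μ_s sin α) = μ_s m g → P = 0.7×124/(cos 36.6° − 0.7 sin 36.6°) = 86.5/0.3855 = 224 N.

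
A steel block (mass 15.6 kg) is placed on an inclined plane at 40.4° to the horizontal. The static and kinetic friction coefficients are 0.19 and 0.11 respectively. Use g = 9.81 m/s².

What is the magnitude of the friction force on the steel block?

Perpendicular to the surface, N = m g cos θ = 15.6·9.81·cos 40.4° = 116.5 N.
For equilibrium along the incline, friction must balance the weight component: f = m g sin θ = 99.19 N up the slope.
Static friction can supply at most μ_s N = 22.14 N.
|99.19| exceeds 22.14 N, so the steel block slips down-slope; friction is kinetic, f = μ_k N = 0.11×116.5 = 12.8 N.

f ≈ 12.8 N (up the incline)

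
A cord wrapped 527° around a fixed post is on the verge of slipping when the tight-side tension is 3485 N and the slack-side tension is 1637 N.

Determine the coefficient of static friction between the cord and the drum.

μ ≈ 0.0821

T₂/T₁ = e^{μβ} → μ = ln(T₂/T₁)/β.
β = 527° = 9.198 rad.
μ = ln(3485/1637)/9.198 = ln(2.129)/9.198 = 0.0821.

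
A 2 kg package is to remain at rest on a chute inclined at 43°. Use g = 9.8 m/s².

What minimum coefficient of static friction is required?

At the slip threshold m g sin θ = μ_s m g cos θ, so μ_s,min = tan θ.
μ_s,min = tan 43° = 0.933.

μ_s,min ≈ 0.933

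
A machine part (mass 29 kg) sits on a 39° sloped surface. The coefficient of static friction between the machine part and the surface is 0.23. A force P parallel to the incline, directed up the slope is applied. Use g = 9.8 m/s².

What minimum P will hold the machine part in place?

P_min ≈ 128 N

The machine part tends to slide down (tan θ > μ_s), so at the point of impending slip friction acts up-slope at its limit: f = μ_s N.
P is parallel to the surface, so N = m g cos θ = 221 N.
Along the incline: P + μ_s N = m g sin θ, so P = 179 − 0.23×221 = 128 N.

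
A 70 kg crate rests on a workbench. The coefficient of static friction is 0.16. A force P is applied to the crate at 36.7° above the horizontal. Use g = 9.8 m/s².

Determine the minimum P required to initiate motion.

N = m g − P sin α (the pull lifts the crate).
At impending slip, P cos α = μ_s N = μ_s (m g − P sin α).
Solving: P (cos α + μ_s sin α) = μ_s m g → P = 0.16×686/(cos 36.7° + 0.16 sin 36.7°) = 110/0.8974 = 122 N.

P ≈ 122 N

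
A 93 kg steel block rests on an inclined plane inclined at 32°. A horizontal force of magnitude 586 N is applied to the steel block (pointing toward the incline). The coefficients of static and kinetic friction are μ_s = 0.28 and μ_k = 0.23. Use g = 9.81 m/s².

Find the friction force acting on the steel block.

The horizontal push has a component P sin θ into the surface, so N = m g cos θ + P sin θ = 773.7 + 310.5 = 1084 N.
Parallel to the incline: P cos θ − m g sin θ = 497 − 483.5 = 13.49 N; the friction needed to balance this is 13.49 N acting down the slope.
Maximum static friction: μ_s N = 0.28 × 1084 = 303.6 N.
|f_req| = 13.49 ≤ 303.6 N → the steel block is in equilibrium; friction equals the required value.

f ≈ 13.5 N (down the incline)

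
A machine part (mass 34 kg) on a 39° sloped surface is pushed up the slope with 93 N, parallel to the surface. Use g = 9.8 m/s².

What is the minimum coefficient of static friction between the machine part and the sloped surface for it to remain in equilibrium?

μ_s,min ≈ 0.451

N = m g cos θ = 258.9 N.
Friction must make up the shortfall along the incline: f = m g sin θ − P = 209.7 − 93 = 116.7 N.
At the threshold f = μ_s N, so μ_s,min = 116.7/258.9 = 0.451.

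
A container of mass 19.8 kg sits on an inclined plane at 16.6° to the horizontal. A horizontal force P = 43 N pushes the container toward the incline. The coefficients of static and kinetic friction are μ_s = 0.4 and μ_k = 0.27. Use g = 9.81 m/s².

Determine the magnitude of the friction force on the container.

Normal direction: N = m g cos θ + P sin θ = 198.4 N.
Along the incline, the net driving force (taking up-slope positive) is P cos θ − m g sin θ = 41.21 − 55.49 = -14.28 N, so equilibrium requires friction f = 14.28 N (up-slope).
The limit of static friction is μ_s N = 79.37 N.
Since 14.28 N is within the 79.37 N limit, the container stays put and friction is exactly 14.3 N.

f ≈ 14.3 N (up the incline)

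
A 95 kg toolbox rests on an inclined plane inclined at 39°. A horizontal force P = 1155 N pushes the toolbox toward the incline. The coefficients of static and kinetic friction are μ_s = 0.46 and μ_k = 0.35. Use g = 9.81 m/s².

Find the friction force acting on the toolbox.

f ≈ 311 N (down the incline)

Normal direction: N = m g cos θ + P sin θ = 1451 N.
Parallel to the incline: P cos θ − m g sin θ = 897.6 − 586.5 = 311.1 N; the friction needed to balance this is 311.1 N acting down the slope.
The limit of static friction is μ_s N = 667.5 N.
|f_req| = 311.1 ≤ 667.5 N → the toolbox is in equilibrium; friction equals the required value.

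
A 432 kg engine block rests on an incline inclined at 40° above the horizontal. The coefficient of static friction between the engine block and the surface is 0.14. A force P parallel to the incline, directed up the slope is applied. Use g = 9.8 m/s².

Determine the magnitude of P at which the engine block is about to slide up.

At impending motion up the slope, friction acts down-slope at its limit: f = μ_s N.
P is parallel to the surface, so N = m g cos θ = 3240 N.
Along the incline: P = m g sin θ + μ_s N = 2720 + 0.14×3240 = 3180 N.

P ≈ 3180 N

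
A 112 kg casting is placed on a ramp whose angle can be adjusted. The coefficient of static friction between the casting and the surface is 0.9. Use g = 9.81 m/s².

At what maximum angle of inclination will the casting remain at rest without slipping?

At the slip threshold, m g sin θ = μ_s · m g cos θ, so tan θ = μ_s.
θ_max = arctan(0.9) = 42°.

θ_max ≈ 42°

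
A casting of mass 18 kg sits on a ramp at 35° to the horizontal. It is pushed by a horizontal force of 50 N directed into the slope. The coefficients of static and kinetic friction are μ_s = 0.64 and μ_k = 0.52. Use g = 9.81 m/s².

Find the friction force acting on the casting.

The horizontal push has a component P sin θ into the surface, so N = m g cos θ + P sin θ = 144.6 + 28.68 = 173.3 N.
Along the incline, the net driving force (taking up-slope positive) is P cos θ − m g sin θ = 40.96 − 101.3 = -60.32 N, so equilibrium requires friction f = 60.32 N (up-slope).
The limit of static friction is μ_s N = 110.9 N.
Since 60.32 N is within the 110.9 N limit, the casting stays put and friction is exactly 60.3 N.

f ≈ 60.3 N (up the incline)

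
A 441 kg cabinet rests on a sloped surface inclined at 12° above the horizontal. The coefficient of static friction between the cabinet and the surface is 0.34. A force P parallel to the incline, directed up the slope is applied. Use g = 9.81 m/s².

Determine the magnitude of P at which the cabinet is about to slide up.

P ≈ 2340 N

At impending motion up the slope, friction acts down-slope at its limit: f = μ_s N.
P is parallel to the surface, so N = m g cos θ = 4230 N.
Along the incline: P = m g sin θ + μ_s N = 899 + 0.34×4230 = 2340 N.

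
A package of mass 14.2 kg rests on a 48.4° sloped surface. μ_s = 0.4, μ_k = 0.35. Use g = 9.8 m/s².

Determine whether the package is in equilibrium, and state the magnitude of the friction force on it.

f ≈ 32.3 N

N = m g cos θ = 92.4 N.
Down-slope weight component: m g sin θ = 104 N.
μ_s N = 37 N.
104 > 37 N, so it slides; kinetic friction f = μ_k N = 0.35×92.4 = 32.3 N.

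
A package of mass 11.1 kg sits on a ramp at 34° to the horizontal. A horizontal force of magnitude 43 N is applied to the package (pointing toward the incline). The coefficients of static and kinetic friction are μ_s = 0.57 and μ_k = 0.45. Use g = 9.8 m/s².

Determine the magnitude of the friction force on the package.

Resolve perpendicular to the incline: N = m g cos θ + P sin θ = 11.1×9.8×cos 34° + 43×sin 34° = 114.2 N.
Parallel to the incline: P cos θ − m g sin θ = 35.65 − 60.83 = -25.18 N; the friction needed to balance this is 25.18 N acting up the slope.
The limit of static friction is μ_s N = 65.11 N.
|f_req| = 25.18 ≤ 65.11 N → the package is in equilibrium; friction equals the required value.

f ≈ 25.2 N (up the incline)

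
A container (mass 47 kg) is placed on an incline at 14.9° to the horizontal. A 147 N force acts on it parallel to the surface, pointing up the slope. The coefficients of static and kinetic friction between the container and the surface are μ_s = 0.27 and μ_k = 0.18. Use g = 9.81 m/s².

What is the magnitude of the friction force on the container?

The normal reaction is N = m g cos θ = 445.6 N.
Parallel to the incline, ΣF = 0 gives f = m g sin θ − P = 118.6 − 147 = -28.44 N (up-slope positive).
Maximum static friction available: μ_s N = 0.27 × 445.6 = 120.3 N.
Since |-28.44| ≤ 120.3 N, the container remains in static equilibrium and friction takes exactly the required value.

f ≈ 28.4 N (down the incline)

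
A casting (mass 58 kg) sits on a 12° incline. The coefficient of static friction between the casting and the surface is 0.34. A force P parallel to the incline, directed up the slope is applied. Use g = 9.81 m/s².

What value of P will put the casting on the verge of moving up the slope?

P ≈ 308 N

At impending motion up the slope, friction acts down-slope at its limit: f = μ_s N.
P is parallel to the surface, so N = m g cos θ = 557 N.
Along the incline: P = m g sin θ + μ_s N = 118 + 0.34×557 = 308 N.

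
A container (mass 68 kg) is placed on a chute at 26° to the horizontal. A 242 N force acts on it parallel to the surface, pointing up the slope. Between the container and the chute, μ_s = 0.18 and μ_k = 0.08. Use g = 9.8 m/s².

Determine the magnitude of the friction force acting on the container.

f ≈ 50.1 N (up the incline)

Perpendicular to the surface, N = m g cos θ = 68·9.8·cos 26° = 599 N.
Parallel to the incline, ΣF = 0 gives f = m g sin θ − P = 292.1 − 242 = 50.13 N (up-slope positive).
Static friction can supply at most μ_s N = 107.8 N.
Since |50.13| ≤ 107.8 N, no slip — friction simply equals what equilibrium demands.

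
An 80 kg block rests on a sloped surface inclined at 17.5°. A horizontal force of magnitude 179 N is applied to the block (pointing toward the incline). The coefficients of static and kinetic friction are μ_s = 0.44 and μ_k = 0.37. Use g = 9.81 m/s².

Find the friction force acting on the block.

f ≈ 65.3 N (up the incline)

The horizontal push has a component P sin θ into the surface, so N = m g cos θ + P sin θ = 748.5 + 53.83 = 802.3 N.
Along the incline, the net driving force (taking up-slope positive) is P cos θ − m g sin θ = 170.7 − 236 = -65.28 N, so equilibrium requires friction f = 65.28 N (up-slope).
The limit of static friction is μ_s N = 353 N.
|f_req| = 65.28 ≤ 353 N → the block is in equilibrium; friction equals the required value.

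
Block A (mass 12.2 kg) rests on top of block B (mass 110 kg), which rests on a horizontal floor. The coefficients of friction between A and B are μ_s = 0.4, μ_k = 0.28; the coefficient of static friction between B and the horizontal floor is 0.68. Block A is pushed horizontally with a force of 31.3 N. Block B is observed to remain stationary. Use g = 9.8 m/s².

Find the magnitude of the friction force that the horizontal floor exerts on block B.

Normal force at the A–B interface: N₁ = m_A g = 119.6 N.
So the A–B interface can sustain at most μ_s N₁ = 47.82 N of static friction.
P = 31.3 N is within that limit, so A and B move together (both at rest); the A–B friction is simply f₁ = P = 31.3 N.
B experiences an equal 31.3 N forward from A (third law). B is in equilibrium, so the floor supplies f₂ = 31.3 N of static friction (limit μ_s(m_A+m_B)g = 814.3 N, not exceeded).

f ≈ 31.3 N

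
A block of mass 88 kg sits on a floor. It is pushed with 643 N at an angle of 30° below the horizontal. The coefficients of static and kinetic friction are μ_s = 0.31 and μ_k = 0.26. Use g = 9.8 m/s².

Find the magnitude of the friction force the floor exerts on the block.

The vertical component of P adds to the normal force: N = m g + P sin α = 862.4 + 321.5 = 1184 N.
Horizontally, friction must balance P cos α = 556.9 N.
The static-friction limit is μ_s N = 367 N.
The required friction exceeds μ_s N, so the block moves and f = μ_k N = 308 N.

f ≈ 308 N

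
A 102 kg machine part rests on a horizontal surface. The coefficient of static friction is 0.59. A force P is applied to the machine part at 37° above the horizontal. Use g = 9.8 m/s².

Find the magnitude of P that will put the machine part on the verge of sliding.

P ≈ 511 N

N = m g − P sin α (the pull lifts the machine part).
At impending slip, P cos α = μ_s N = μ_s (m g − P sin α).
Solving: P (cos α + μ_s sin α) = μ_s m g → P = 0.59×1000/(cos 37° + 0.59 sin 37°) = 590/1.154 = 511 N.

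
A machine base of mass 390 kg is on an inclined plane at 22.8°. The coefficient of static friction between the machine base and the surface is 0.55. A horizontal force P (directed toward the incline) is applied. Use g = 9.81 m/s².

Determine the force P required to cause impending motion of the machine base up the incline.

At impending motion up the slope, friction acts down-slope at its limit: f = μ_s N.
Perpendicular to the incline: N = m g cos θ + P sin θ.
Along the incline: P cos θ = m g sin θ + μ_s N = m g sin θ + μ_s (m g cos θ + P sin θ).
Solving, P (cos θ − μ_s sin θ) = m g (sin θ + μ_s cos θ), so P = 390×9.81×(sin 22.8° + 0.55 cos 22.8°)/(cos 22.8° − 0.55 sin 22.8°) = 3830×0.8945/0.7087 = 4830 N.

P ≈ 4830 N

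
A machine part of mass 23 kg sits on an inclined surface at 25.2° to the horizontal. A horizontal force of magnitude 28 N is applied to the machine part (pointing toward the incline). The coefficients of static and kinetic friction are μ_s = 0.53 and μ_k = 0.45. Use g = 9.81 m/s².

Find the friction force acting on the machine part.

The horizontal push has a component P sin θ into the surface, so N = m g cos θ + P sin θ = 204.2 + 11.92 = 216.1 N.
Parallel to the incline: P cos θ − m g sin θ = 25.34 − 96.07 = -70.73 N; the friction needed to balance this is 70.73 N acting up the slope.
Maximum static friction: μ_s N = 0.53 × 216.1 = 114.5 N.
|f_req| = 70.73 ≤ 114.5 N → the machine part is in equilibrium; friction equals the required value.

f ≈ 70.7 N (up the incline)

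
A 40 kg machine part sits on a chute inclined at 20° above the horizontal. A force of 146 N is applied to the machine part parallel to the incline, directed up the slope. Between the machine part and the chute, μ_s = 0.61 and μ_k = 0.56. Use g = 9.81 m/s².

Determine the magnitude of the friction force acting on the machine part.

Normal force: N = m g cos θ = 40 × 9.81 × cos 20° = 368.7 N.
Parallel to the incline, ΣF = 0 gives f = m g sin θ − P = 134.2 − 146 = -11.79 N (up-slope positive).
Static friction can supply at most μ_s N = 224.9 N.
Since |-11.79| ≤ 224.9 N, no slip — friction simply equals what equilibrium demands.

f ≈ 11.8 N (down the incline)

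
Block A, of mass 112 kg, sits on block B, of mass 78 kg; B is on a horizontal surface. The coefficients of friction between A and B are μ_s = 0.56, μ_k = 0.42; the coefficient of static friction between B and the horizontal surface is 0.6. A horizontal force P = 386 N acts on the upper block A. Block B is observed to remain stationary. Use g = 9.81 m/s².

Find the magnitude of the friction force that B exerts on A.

f ≈ 386 N

The normal force B exerts on A is simply A's weight, N₁ = 1099 N.
Maximum static friction on A from B: μ_s N₁ = 0.56×1099 = 615.3 N.
P = 386 N is within that limit, so A and B move together (both at rest); the A–B friction is simply f₁ = P = 386 N.
B experiences an equal 386 N forward from A (third law). B is in equilibrium, so the floor supplies f₂ = 386 N of static friction (limit μ_s(m_A+m_B)g = 1118 N, not exceeded).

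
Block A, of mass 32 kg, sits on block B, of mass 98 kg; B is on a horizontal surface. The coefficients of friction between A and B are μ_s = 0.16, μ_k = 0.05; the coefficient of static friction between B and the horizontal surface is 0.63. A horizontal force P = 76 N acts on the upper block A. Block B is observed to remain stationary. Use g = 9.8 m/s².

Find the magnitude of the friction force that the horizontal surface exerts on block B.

f ≈ 15.7 N

Normal force at the A–B interface: N₁ = m_A g = 313.6 N.
So the A–B interface can sustain at most μ_s N₁ = 50.18 N of static friction.
Since P = 76 N > 50.18 N, A slides on B; the A–B friction is kinetic: f₁ = μ_k N₁ = 0.05×313.6 = 15.7 N.
By Newton's third law B feels 15.7 N forward from A. With B stationary, the floor's static friction on B balances it: f₂ = 15.7 N (well within μ_s(m_A+m_B)g = 802.6 N).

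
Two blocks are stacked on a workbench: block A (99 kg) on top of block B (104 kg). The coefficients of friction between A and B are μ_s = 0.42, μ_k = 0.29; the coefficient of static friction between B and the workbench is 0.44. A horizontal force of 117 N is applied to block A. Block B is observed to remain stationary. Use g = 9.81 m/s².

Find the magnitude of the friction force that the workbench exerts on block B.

f ≈ 117 N

Normal force at the A–B interface: N₁ = m_A g = 971.2 N.
So the A–B interface can sustain at most μ_s N₁ = 407.9 N of static friction.
P = 117 N is within that limit, so A and B move together (both at rest); the A–B friction is simply f₁ = P = 117 N.
B experiences an equal 117 N forward from A (third law). B is in equilibrium, so the floor supplies f₂ = 117 N of static friction (limit μ_s(m_A+m_B)g = 876.2 N, not exceeded).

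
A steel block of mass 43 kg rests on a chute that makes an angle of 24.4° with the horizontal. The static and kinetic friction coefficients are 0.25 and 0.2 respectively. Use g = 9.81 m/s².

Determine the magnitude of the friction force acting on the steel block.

f ≈ 76.8 N (up the incline)

Perpendicular to the surface, N = m g cos θ = 43·9.81·cos 24.4° = 384.2 N.
For equilibrium along the incline, friction must balance the weight component: f = m g sin θ = 174.3 N up the slope.
The static-friction ceiling is μ_s N = 0.25 × 384.2 = 96.04 N.
|174.3| exceeds 96.04 N, so the steel block slips down-slope; friction is kinetic, f = μ_k N = 0.2×384.2 = 76.8 N.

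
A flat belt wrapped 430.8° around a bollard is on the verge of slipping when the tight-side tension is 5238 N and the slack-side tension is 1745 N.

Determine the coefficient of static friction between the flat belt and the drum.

T₂/T₁ = e^{μβ} → μ = ln(T₂/T₁)/β.
β = 430.8° = 7.519 rad.
μ = ln(5238/1745)/7.519 = ln(3.002)/7.519 = 0.146.

μ ≈ 0.146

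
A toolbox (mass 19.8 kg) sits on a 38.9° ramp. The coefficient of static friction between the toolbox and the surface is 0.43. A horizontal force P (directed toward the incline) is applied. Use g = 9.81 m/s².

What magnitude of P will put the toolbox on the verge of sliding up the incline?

P ≈ 368 N

At impending motion up the slope, friction acts down-slope at its limit: f = μ_s N.
Perpendicular to the incline: N = m g cos θ + P sin θ.
Along the incline: P cos θ = m g sin θ + μ_s N = m g sin θ + μ_s (m g cos θ + P sin θ).
Solving, P (cos θ − μ_s sin θ) = m g (sin θ + μ_s cos θ), so P = 19.8×9.81×(sin 38.9° + 0.43 cos 38.9°)/(cos 38.9° − 0.43 sin 38.9°) = 194×0.9626/0.5082 = 368 N.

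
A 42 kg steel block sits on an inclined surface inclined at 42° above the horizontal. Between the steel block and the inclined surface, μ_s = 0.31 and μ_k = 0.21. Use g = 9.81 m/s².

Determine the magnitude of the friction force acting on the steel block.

Normal force: N = m g cos θ = 42 × 9.81 × cos 42° = 306.2 N.
Along the slope the weight component is m g sin θ = 275.7 N; friction must supply exactly this, acting up-slope.
Maximum static friction available: μ_s N = 0.31 × 306.2 = 94.92 N.
|275.7| exceeds 94.92 N, so the steel block slips down-slope; friction is kinetic, f = μ_k N = 0.21×306.2 = 64.3 N.

f ≈ 64.3 N (up the incline)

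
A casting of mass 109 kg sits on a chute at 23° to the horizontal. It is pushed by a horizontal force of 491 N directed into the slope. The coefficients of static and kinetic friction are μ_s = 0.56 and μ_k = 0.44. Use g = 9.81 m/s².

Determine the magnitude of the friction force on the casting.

f ≈ 34.2 N (down the incline)

Normal direction: N = m g cos θ + P sin θ = 1176 N.
Parallel to the incline: P cos θ − m g sin θ = 452 − 417.8 = 34.16 N; the friction needed to balance this is 34.16 N acting down the slope.
The limit of static friction is μ_s N = 658.6 N.
|f_req| = 34.16 ≤ 658.6 N → the casting is in equilibrium; friction equals the required value.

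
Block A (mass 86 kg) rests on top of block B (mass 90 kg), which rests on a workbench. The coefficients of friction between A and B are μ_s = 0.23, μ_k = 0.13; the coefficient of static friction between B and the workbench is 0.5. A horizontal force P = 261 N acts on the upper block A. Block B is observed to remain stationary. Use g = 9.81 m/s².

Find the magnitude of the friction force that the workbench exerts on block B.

The normal force B exerts on A is simply A's weight, N₁ = 843.7 N.
So the A–B interface can sustain at most μ_s N₁ = 194 N of static friction.
Since P = 261 N > 194 N, A slides on B; the A–B friction is kinetic: f₁ = μ_k N₁ = 0.13×843.7 = 110 N.
By Newton's third law B feels 110 N forward from A. With B stationary, the floor's static friction on B balances it: f₂ = 110 N (well within μ_s(m_A+m_B)g = 863.3 N).

f ≈ 110 N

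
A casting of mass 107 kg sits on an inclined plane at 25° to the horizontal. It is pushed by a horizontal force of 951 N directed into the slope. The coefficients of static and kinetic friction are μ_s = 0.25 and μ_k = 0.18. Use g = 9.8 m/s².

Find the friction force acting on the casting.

f ≈ 243 N (down the incline)

The horizontal push has a component P sin θ into the surface, so N = m g cos θ + P sin θ = 950.4 + 401.9 = 1352 N.
Along the incline, the net driving force (taking up-slope positive) is P cos θ − m g sin θ = 861.9 − 443.2 = 418.7 N, so equilibrium requires friction f = -418.7 N (down-slope).
Maximum static friction: μ_s N = 0.25 × 1352 = 338.1 N.
The required 418.7 N exceeds the static limit, so the casting slides up-slope and f = μ_k N = 0.18×1352 = 243 N.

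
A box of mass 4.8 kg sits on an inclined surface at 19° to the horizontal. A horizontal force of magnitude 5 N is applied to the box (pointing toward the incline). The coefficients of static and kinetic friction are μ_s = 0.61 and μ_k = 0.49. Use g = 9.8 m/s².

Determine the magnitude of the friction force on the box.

f ≈ 10.6 N (up the incline)

Resolve perpendicular to the incline: N = m g cos θ + P sin θ = 4.8×9.8×cos 19° + 5×sin 19° = 46.11 N.
Along the incline, the net driving force (taking up-slope positive) is P cos θ − m g sin θ = 4.728 − 15.31 = -10.59 N, so equilibrium requires friction f = 10.59 N (up-slope).
Maximum static friction: μ_s N = 0.61 × 46.11 = 28.12 N.
Since 10.59 N is within the 28.12 N limit, the box stays put and friction is exactly 10.6 N.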